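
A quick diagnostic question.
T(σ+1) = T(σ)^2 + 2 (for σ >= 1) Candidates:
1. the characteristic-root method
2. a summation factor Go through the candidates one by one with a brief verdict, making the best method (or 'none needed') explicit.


Verdict: no special technique — the recurrence is nonlinear in the sequence terms; no linear-recurrence method fits it as written — one iterates or studies it directly.
- the characteristic-root method — the recursion is nonlinear in the sequence values, so no linear-modes ansatz applies.
- a summation factor — the recursion is nonlinear — outside the first-order linear family a summation factor addresses.


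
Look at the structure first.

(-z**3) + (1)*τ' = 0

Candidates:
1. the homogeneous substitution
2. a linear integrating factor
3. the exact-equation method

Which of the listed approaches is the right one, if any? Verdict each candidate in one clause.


Verdict: no special technique — the slope is a pure function of z; integrate both sides and be done.
- the homogeneous substitution — solved for the derivative, the right side changes under joint scaling of the two variables.
- a linear integrating factor — with the unknown absent the integrating factor is a formality; direct integration is the working structure.
- the exact-equation method — with the unknown absent from both coefficients, the cross-partial test holds emptily — nothing for the exact method to work on.


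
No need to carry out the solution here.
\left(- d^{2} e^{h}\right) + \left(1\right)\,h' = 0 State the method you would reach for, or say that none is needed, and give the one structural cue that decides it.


Verdict: separation of variables — all dependence on the two variables factors apart, the defining separable shape.


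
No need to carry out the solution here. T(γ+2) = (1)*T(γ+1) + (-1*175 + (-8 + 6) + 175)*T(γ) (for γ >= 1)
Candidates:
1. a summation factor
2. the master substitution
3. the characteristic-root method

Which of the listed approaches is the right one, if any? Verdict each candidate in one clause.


Best approach: the characteristic-root method — the recurrence is linear and homogeneous with constant coefficients, so the ansatz r^γ turns it into a polynomial equation for r.
- a summation factor — a summation factor telescopes one-step recursions; this one carries higher-order memory.
- the master substitution — this is shift-type recursion, outside the divide-and-conquer template.
- the characteristic-root method: a fit — the right tool for this form.


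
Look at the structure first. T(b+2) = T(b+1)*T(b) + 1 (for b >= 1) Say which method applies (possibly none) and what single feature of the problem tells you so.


Technique: no special technique — the map from one term to the next is curved, not linear, so linear closed-form machinery does not attach.


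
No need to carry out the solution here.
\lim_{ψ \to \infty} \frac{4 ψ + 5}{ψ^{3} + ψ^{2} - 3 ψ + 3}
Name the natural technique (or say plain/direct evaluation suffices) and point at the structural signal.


Verdict: dominant-term comparison — as ψ grows, only the highest-degree terms matter — compare leading terms and read the limit off. Differentiating the expression as a single quotient would eventually settle it as well; matching dominant growth settles it immediately.


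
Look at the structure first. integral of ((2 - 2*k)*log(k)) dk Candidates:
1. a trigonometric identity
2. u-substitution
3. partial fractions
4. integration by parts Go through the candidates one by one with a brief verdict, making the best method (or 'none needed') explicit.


Diagnosis: integration by parts — choose u = log(k): one derivative turns the logarithm algebraic, and the remaining factor 2 - 2*k integrates term by term under the power rule.
- a trigonometric identity: with no trigonometric functions present, identity rewriting has no target.
- u-substitution — no subexpression of the integrand pairs with its own derivative as a factor — individual terms may offer their own substitutions, but any change of variable covering the whole integral would have to be constructed from outside the expression.
- partial fractions: there is no rational-function structure to decompose.
- integration by parts — applies; the problem has the shape this method handles.


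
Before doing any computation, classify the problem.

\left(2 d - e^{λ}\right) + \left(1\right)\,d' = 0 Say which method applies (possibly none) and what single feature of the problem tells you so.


Diagnosis: a linear integrating factor — d enters only linearly with coefficient 2; multiply by exp of the integral of 2 and the left side becomes one derivative.


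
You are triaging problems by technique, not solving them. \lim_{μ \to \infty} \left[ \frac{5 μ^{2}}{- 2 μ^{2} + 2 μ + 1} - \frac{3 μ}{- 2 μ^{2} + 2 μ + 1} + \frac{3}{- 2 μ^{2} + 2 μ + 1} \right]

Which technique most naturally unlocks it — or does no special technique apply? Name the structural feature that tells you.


Technique: dominant-term comparison — divide through by the highest power of μ; every lower-order term dies and the dominant terms decide the limit. Differentiating the expression as a single quotient would eventually settle it as well; matching dominant growth settles it immediately.


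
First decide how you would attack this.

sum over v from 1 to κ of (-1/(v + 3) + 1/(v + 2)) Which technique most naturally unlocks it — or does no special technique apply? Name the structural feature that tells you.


Diagnosis: telescoping — consecutive terms evaluate one function at adjacent indices (1/(v + 2) is its current value): one term's tail is the next term's head, so the chain collapses.


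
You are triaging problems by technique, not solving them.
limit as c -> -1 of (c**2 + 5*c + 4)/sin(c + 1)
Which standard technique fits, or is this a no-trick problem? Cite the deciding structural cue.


Diagnosis: l'Hôpital's rule (0/0) — substituting -1 gives 0 over 0; differentiate top and bottom once and re-evaluate. Expanding numerator and denominator to first order gives the same value — the rule automates exactly that.


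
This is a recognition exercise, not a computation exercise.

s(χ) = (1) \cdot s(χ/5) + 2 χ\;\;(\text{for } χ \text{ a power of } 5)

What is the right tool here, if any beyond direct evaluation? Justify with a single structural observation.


Method: the master substitution — treat m = log base 5 of χ as the new clock: one recursion step advances m by one while χ scales by 5.


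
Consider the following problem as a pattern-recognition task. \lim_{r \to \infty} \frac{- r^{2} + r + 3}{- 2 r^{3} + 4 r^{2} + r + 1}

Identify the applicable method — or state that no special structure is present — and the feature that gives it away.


Best approach: dominant-term comparison — divide by the highest power of r present: lower-order terms vanish and the dominant ratio remains. Differentiating the expression as a single quotient would eventually settle it as well; matching dominant growth settles it immediately.


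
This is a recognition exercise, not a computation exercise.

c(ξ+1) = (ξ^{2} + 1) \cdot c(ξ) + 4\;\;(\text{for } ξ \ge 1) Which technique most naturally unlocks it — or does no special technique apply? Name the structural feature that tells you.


Diagnosis: a summation factor — one-term recursion with variable weight ξ^{2} + 1 is solved by product normalization, not by root-finding.


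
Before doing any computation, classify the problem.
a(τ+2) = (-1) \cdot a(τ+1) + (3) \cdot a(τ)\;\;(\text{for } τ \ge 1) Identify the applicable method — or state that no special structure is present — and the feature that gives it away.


Technique: the characteristic-root method — every coefficient is a fixed number and the forcing is zero — substitute r^τ and read off the root equation.


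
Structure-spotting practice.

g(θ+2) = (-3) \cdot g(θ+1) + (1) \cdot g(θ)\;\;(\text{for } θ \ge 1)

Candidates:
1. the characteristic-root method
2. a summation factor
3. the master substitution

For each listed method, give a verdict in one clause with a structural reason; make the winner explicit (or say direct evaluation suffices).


Technique: the characteristic-root method — the recurrence is linear and homogeneous with constant coefficients, so the ansatz r^θ turns it into a polynomial equation for r.
- the characteristic-root method — a fit — the right tool for this form.
- a summation factor — the recurrence reaches back more than one step, outside the first-order family a summation factor normalizes.
- the master substitution: there is no divide-the-index recursive argument.


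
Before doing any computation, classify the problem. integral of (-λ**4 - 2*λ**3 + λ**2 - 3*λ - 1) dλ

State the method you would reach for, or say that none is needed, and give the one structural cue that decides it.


Best approach: no special technique — the integrand is a sum of constant multiples of powers of λ — integrate term by term.


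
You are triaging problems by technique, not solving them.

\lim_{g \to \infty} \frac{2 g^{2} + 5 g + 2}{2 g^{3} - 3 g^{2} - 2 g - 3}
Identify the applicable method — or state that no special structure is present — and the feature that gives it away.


Diagnosis: dominant-term comparison — at large g only the top-degree terms survive; compare the leading terms and the limit falls out. l'Hôpital's at-infinity variant applies to the expression viewed as a single quotient; the leading-term comparison is the direct route.


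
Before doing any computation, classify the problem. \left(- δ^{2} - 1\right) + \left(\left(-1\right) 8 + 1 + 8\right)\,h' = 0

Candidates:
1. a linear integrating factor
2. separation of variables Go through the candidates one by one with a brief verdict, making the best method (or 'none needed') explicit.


Diagnosis: no special technique — the slope is a function of δ alone, so integrate both sides directly.
- a linear integrating factor — the linear template holds only trivially here (the unknown is absent, so the coefficient is zero) — the method is not the natural label.
- separation of variables — separation is only trivially available — with the unknown absent from the slope this is a direct integration, not a separation problem.


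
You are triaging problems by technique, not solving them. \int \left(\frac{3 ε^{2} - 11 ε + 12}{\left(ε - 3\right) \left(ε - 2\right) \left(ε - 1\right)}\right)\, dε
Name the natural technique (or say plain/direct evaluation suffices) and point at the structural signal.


Method: partial fractions — the bottom factors while the top stays lower-degree — split into simple fractions and integrate piece by piece.


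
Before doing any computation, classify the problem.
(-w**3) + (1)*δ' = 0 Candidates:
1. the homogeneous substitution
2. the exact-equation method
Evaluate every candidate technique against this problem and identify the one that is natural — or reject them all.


Best approach: no special technique — the slope is a function of w alone, so integrate both sides directly.
- the homogeneous substitution — the ratio of the variables does not determine the slope.
- the exact-equation method: the unknown never enters the equation — exactness holds emptily, with nothing for the method to add.


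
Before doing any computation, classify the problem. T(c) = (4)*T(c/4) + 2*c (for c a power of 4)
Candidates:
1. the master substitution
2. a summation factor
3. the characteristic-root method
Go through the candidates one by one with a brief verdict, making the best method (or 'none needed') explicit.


Technique: the master substitution — the index is divided (c/4), not shifted — substitute c = 4^m to straighten it into a shift recurrence.
- the master substitution — yes — fits the structure here.
- a summation factor: a divided-index call is outside the fixed-shift first-order family a summation factor normalizes.
- the characteristic-root method: a divided-index call is not the fixed-shift linear shape that characteristic roots solve.


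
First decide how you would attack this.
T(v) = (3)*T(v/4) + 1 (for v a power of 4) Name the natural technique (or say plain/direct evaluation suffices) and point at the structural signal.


Diagnosis: the master substitution — the call at v/4 makes this multiplicative recursion; the master-style substitution converts it to additive.


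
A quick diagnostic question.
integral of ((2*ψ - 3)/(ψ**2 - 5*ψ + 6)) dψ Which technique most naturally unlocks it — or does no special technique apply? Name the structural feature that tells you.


Diagnosis: partial fractions — each factor of ψ**2 - 5*ψ + 6 owns one elementary piece of the integrand — separate them and integrate piecewise.


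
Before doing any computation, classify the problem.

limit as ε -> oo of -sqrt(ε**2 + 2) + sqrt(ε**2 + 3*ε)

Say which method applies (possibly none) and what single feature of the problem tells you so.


Best approach: conjugate multiplication — sqrt(ε**2 + 3*ε) and sqrt(ε**2 + 2) both blow up, but their difference is tame once the conjugate rationalizes it.


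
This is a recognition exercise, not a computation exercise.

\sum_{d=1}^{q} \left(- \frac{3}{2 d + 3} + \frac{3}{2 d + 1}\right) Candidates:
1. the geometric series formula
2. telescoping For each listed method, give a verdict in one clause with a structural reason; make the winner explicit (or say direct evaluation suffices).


Technique: telescoping — a difference of consecutive values of one function (\frac{3}{2 d + 1} at one index and the next) — telescoping by construction.
- the geometric series formula — the ratio of consecutive terms depends on the index.
- telescoping — yes — fits the structure here.


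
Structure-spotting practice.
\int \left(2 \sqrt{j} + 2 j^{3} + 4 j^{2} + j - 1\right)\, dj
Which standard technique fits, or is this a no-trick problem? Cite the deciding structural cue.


Technique: no special technique — nothing composite, nothing rational, nothing trigonometric — each constant-multiple power of j integrates by the power rule alone.


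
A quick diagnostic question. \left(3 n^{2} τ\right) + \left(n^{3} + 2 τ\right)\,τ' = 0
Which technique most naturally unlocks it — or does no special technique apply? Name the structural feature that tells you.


Method: the exact-equation method — the compatibility test passes: the τ-derivative of 3 n^{2} τ matches the n-derivative of n^{3} + 2 τ, so integrate a potential.


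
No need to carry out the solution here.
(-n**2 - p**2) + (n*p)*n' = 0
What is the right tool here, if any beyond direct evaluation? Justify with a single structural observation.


Verdict: the homogeneous substitution — the slope is degree-zero homogeneous: the ratio substitution v = n/p collapses it. Rearranged, this also fits the Bernoulli template directly; the homogeneous substitution reads the structure without the rearrangement.


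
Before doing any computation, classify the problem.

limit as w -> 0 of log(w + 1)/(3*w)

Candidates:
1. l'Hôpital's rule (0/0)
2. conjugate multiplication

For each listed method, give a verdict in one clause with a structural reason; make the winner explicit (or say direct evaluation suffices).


Technique: l'Hôpital's rule (0/0) — numerator and denominator both vanish at 0 — a genuine 0/0 form, which is exactly when l'Hôpital applies. The standard small-argument limits would also carry it; the rule is the systematic route.
- l'Hôpital's rule (0/0): a fit — the right tool for this form.
- conjugate multiplication: there is no infinity-minus-infinity radical difference to rationalize.


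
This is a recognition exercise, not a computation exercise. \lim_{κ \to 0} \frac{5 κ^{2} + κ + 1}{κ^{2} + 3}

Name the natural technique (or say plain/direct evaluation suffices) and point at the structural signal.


Best approach: no special technique — no denominator vanishes and nothing blows up at 0: direct substitution is the whole computation.


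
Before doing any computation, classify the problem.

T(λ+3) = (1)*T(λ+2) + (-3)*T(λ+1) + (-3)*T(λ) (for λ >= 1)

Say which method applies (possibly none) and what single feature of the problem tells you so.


Method: the characteristic-root method — the recurrence is linear and homogeneous with constant coefficients, so the ansatz r^λ turns it into a polynomial equation for r.


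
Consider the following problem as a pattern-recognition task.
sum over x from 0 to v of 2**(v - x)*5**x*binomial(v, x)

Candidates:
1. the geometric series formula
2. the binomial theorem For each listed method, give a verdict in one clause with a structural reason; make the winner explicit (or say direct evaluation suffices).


Method: the binomial theorem — the binomial coefficients weight matched powers of 5 and 2, which is exactly the expansion of a binomial power.
- the geometric series formula — the term-to-term ratio changes with the index, so the geometric formula cannot close it.
- the binomial theorem — applicable, and directly so.


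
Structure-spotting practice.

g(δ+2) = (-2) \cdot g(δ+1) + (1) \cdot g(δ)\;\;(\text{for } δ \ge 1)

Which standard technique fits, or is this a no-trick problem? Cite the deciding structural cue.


Best approach: the characteristic-root method — fixed numeric weights on consecutive terms and no forcing term added: the root method in its home territory.


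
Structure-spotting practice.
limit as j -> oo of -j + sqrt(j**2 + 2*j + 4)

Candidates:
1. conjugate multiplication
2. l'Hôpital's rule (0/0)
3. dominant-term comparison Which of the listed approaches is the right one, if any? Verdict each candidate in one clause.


Best approach: conjugate multiplication — both pieces blow up but their difference is finite; the conjugate trick rationalizes sqrt(j**2 + 2*j + 4) - j.
- conjugate multiplication: applicable, and directly so.
- l'Hôpital's rule (0/0) — substitution produces ∞ − ∞ rather than a vanishing quotient; the rule needs a 0/0 ratio to act on.
- dominant-term comparison — no ranking of term growth rates resolves the limit here.


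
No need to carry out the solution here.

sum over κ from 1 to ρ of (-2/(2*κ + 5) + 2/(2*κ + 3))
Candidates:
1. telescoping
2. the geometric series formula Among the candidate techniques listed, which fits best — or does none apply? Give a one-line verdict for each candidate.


Best approach: telescoping — the generic term is a one-step difference of 2/(2*κ + 3), so partial sums shortcut to endpoint evaluation.
- telescoping — yes — fits the structure here.
- the geometric series formula: there is no constant term-to-term ratio.


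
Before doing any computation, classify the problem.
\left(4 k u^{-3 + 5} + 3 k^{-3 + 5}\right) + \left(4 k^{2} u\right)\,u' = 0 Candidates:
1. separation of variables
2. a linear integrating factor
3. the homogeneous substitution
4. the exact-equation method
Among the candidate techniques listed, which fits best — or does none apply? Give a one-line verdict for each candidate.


Technique: the exact-equation method — this form is already the differential of something: the matching mixed partials of (4 k u^{-3 + 5} + 3 k^{-3 + 5}) and 4 k^{2} u prove it.
- separation of variables: no algebra isolates the independent variable on one side and the unknown on the other.
- a linear integrating factor — a nonlinear term in the unknown puts this outside the integrating-factor template.
- the homogeneous substitution: the ratio of the variables does not determine the slope.
- the exact-equation method: yes, a natural case for it.


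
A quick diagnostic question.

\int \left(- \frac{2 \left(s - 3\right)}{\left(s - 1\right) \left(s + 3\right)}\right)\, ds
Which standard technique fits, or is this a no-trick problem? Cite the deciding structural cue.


Method: partial fractions — a proper rational integrand whose denominator splits into simpler factors — decompose into partial fractions first.


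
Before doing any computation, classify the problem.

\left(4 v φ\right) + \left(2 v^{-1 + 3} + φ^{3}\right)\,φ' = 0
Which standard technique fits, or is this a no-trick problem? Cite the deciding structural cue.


Method: the exact-equation method — check exactness first: here it holds (4 v φ, (2 v^{-1 + 3} + φ^{3}) have matching cross partials), so no integrating factor is needed.


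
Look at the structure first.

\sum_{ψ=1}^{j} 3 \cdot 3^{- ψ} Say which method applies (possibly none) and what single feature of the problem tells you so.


Verdict: the geometric series formula — consecutive terms stand in a fixed index-free ratio — the geometric sum formula closes it.


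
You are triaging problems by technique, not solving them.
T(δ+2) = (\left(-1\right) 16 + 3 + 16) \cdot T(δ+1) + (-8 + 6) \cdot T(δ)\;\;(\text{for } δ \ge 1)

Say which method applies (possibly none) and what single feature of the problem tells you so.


Diagnosis: the characteristic-root method — the recurrence is linear and homogeneous with constant coefficients, so the ansatz r^δ turns it into a polynomial equation for r.


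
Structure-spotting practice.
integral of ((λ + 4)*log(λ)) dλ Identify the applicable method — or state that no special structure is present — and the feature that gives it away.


Best approach: integration by parts — the logarithm log(λ) wants to be differentiated, not integrated; parts makes that legal.


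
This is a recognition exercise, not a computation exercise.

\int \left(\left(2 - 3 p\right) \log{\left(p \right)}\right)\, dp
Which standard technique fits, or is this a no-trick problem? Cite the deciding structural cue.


Verdict: integration by parts — \log{\left(p \right)} blocks direct integration but differentiates to something rational — parts with the polynomial factor 2 - 3 p as dv.


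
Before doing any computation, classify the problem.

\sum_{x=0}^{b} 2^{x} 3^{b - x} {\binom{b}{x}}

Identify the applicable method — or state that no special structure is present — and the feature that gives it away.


Method: the binomial theorem — the binomial coefficients weight matched powers of 2 and 3, which is exactly the expansion of a binomial power.


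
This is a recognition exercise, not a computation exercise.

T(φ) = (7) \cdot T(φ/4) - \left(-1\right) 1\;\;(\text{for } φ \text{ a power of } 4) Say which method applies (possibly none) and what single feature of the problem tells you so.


Best approach: the master substitution — the argument shrinks by the factor 4, so measure the index on a logarithmic scale and the recursion becomes a shift.


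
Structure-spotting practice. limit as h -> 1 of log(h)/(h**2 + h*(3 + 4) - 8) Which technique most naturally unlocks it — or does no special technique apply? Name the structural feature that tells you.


Technique: l'Hôpital's rule (0/0) — substituting 1 gives 0 over 0; differentiate top and bottom once and re-evaluate. Expanding numerator and denominator to first order gives the same value — the rule automates exactly that.


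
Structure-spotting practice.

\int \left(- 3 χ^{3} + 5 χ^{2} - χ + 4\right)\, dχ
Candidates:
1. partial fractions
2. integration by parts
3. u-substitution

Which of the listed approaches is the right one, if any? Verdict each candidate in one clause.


Best approach: no special technique — nothing composite, nothing rational, nothing trigonometric — each constant-multiple power of χ integrates by the power rule alone.
- partial fractions — there is no rational-function structure to decompose.
- integration by parts: parts would only shuffle a directly integrable integrand.
- u-substitution: any workable substitution here is cosmetic — the integrand is already in directly integrable form.


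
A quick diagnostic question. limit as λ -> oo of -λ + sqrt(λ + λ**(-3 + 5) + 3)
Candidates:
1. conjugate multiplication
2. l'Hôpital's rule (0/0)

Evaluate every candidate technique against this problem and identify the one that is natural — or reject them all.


Best approach: conjugate multiplication — infinity minus infinity with a radical in play — multiply by the conjugate so the divergences of sqrt(λ + λ**(-3 + 5) + 3) and λ annihilate.
- conjugate multiplication: applicable, and directly so.
- l'Hôpital's rule (0/0) — no quotient structure at all: the clash is ∞ minus ∞, which rationalizing converts into a tractable ratio.


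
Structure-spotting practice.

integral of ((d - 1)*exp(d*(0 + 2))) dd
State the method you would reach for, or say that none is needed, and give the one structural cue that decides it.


Method: integration by parts — the integrand splits as d - 1 times exp(d*(0 + 2)) — repeatedly differentiating the polynomial part kills it, which is the parts ladder.


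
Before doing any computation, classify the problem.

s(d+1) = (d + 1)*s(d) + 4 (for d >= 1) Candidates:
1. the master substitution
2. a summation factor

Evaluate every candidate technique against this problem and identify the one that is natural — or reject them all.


Verdict: a summation factor — normalize by the running product of d + 1: the left side becomes a difference, and differences sum.
- the master substitution: with no divided-index recursive call, reindexing by powers of a base buys nothing.
- a summation factor — applies; the problem has the shape this method handles.


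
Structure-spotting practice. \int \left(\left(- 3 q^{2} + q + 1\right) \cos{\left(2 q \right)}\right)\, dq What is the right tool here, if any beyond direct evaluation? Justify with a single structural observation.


Method: integration by parts — - 3 q^{2} + q + 1 dies after finitely many derivatives while \cos{\left(2 q \right)} cycles under integration — the tabular/parts setup.


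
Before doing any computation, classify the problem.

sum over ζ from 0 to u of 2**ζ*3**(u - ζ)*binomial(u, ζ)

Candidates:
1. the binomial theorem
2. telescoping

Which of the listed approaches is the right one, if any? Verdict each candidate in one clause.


Diagnosis: the binomial theorem — the summand is term ζ of a binomial expansion in 2 and 3; the whole sum is a single power.
- the binomial theorem: applicable, and directly so.
- telescoping — neither a shifted-difference shape nor integer-spaced poles are present.


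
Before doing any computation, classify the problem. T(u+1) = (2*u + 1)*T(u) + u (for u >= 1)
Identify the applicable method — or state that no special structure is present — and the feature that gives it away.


Technique: a summation factor — one step of memory with a weight 2*u + 1 that changes as the index grows — the summation-factor construction is built for this.


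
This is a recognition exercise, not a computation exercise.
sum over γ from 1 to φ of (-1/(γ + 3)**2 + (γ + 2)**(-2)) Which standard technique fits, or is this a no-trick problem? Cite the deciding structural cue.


Verdict: telescoping — write out three consecutive terms and watch the interior cancel: the advanced copy one term subtracts reappears as the very next term's leading piece, pair after pair.


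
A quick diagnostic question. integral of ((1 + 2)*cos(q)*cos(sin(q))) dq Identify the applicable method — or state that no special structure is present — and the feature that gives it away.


Method: u-substitution — collected, the integrand has one factor that is, up to a constant, the derivative of an inner expression the rest depends on — substitute for that inner expression.


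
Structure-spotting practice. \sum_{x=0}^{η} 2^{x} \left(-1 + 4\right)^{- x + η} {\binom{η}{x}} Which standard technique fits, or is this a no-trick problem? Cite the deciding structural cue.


Best approach: the binomial theorem — binomial coefficients against complementary powers of 2 and (-1 + 4): recognize the binomial expansion and resum.


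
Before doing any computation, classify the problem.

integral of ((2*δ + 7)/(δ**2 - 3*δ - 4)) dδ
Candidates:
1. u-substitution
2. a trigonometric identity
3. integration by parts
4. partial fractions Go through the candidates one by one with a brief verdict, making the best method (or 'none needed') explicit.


Technique: partial fractions — δ**2 - 3*δ - 4 splits into linear pieces, so the quotient is a sum of simple fractions — decompose before integrating.
- u-substitution: no subexpression of the integrand pairs with its own derivative as a factor — individual terms may offer their own substitutions, but any change of variable covering the whole integral would have to be constructed from outside the expression.
- a trigonometric identity — with no trigonometric functions present, identity rewriting has no target.
- integration by parts — no split into a nonconstant polynomial times one of the standard kernels — exp, sine, or cosine of a linear argument, or a logarithm — applies here.
- partial fractions: applies; the problem has the shape this method handles.


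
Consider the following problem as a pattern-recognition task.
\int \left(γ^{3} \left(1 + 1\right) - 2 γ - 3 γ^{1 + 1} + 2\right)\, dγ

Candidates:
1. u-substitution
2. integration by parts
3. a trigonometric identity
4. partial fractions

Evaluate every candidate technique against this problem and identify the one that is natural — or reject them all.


Best approach: no special technique — every term is a constant multiple of a power of γ; term-wise power-rule integration needs no preliminary transformation.
- u-substitution: no substitution does more than relabel what direct integration already handles.
- integration by parts — splitting off a factor buys nothing — the integrand integrates directly without parts.
- a trigonometric identity — with no trigonometric functions present, identity rewriting has no target.
- partial fractions — there is no rational-function structure to decompose.


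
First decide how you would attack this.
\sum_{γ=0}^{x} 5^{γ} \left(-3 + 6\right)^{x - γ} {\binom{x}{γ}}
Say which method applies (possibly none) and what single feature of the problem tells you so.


Technique: the binomial theorem — binomial coefficients against complementary powers of 5 and (-3 + 6): recognize the binomial expansion and resum.


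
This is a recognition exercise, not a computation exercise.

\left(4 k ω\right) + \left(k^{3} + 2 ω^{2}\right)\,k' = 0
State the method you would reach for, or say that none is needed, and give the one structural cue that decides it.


Method: the exact-equation method — the cross partial derivatives of 4 k ω and k^{3} + 2 ω^{2} agree, so the left side is the total differential of one potential in ω and k.


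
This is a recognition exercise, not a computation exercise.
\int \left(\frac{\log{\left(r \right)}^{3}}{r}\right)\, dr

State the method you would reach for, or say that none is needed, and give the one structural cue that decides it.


Technique: u-substitution — the only nontrivial dependence routes through \log{\left(r \right)}, whose derivative supplies the leftover factor up to a constant multiple — u = \log{\left(r \right)} flattens it.


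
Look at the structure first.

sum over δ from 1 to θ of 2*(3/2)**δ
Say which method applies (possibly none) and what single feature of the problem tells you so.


Diagnosis: the geometric series formula — consecutive terms stand in a fixed index-free ratio — the geometric sum formula closes it.


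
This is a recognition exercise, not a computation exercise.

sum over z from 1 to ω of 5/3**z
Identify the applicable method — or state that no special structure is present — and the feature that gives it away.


Verdict: the geometric series formula — consecutive terms stand in a fixed index-free ratio — the geometric sum formula closes it.


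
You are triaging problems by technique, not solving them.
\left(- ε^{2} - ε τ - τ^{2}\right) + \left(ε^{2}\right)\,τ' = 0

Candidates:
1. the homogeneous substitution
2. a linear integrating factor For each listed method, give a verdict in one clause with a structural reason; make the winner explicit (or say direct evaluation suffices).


Method: the homogeneous substitution — scaling ε and τ together leaves the slope fixed — it depends only on τ/ε, so substitute the ratio.
- the homogeneous substitution — applies; the problem has the shape this method handles.
- a linear integrating factor: a nonlinear term in the unknown puts this outside the integrating-factor template.


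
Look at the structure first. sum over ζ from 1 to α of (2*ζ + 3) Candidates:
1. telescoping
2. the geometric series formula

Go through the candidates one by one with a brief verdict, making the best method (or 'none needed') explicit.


Best approach: no special technique — the summand is a plain polynomial in ζ (expanding first if it arrives factored); standard power-sum formulas evaluate it term by term.
- telescoping: as presented, consecutive terms share no shifted copy to cancel against — no rewrite is on display to change that.
- the geometric series formula — there is no constant term-to-term ratio.


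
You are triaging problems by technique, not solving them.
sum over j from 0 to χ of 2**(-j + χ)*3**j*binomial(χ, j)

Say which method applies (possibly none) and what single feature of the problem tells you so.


Verdict: the binomial theorem — binomial(χ, j) weighting matched powers of 3 and 2 is the expanded form of (3 + 2)^χ — fold it back up.


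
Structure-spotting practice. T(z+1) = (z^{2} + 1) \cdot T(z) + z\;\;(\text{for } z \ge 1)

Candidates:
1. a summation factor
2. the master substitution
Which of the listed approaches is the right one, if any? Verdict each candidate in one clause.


Technique: a summation factor — one-term recursion with variable weight z^{2} + 1 is solved by product normalization, not by root-finding.
- a summation factor: applicable, and directly so.
- the master substitution — the recursion shifts the index rather than dividing it.


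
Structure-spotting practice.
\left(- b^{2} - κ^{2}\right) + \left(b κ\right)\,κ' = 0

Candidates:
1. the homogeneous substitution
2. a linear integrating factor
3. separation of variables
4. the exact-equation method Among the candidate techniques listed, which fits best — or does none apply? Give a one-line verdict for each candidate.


Best approach: the homogeneous substitution — the slope's numerator and denominator have matching total degree, so it depends only on κ/b and the ratio substitution collapses it. This doubles as a Bernoulli equation in the unknown as written; the homogeneous route needs no setup at all.
- the homogeneous substitution — applies; the problem has the shape this method handles.
- a linear integrating factor: the unknown enters nonlinearly (through a power, a denominator, or a transcendental function), which the linear integrating-factor recipe cannot absorb as-is — any repair would come from a preliminary substitution, not the factor.
- separation of variables: no division isolates the independent variable from the unknown.
- the exact-equation method: exactness fails on the nose — the mixed partials do not match.


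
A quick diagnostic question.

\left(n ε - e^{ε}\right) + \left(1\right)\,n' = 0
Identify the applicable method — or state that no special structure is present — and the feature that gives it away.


Method: a linear integrating factor — the unknown enters only to the first power against a nonzero forcing term — the integrating-factor template applies directly.


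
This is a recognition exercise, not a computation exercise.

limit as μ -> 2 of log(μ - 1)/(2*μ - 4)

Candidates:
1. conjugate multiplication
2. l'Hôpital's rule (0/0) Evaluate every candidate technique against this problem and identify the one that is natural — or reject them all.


Verdict: l'Hôpital's rule (0/0) — plug in 2: top and bottom both hit zero, so differentiate each and retry. A local series expansion at the point resolves it as well; the rule is the packaged version of that step.
- conjugate multiplication: multiplying by a conjugate would not remove any indeterminacy here.
- l'Hôpital's rule (0/0) — a fit — the right tool for this form.


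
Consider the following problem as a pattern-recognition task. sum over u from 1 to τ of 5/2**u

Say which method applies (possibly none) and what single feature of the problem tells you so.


Technique: the geometric series formula — consecutive terms stand in a fixed index-free ratio — the geometric sum formula closes it.


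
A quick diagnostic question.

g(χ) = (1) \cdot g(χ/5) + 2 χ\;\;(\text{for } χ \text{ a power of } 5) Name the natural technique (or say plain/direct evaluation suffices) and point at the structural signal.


Verdict: the master substitution — the argument contracts 5-fold per step: reindex χ exponentially and solve the linear recurrence in the new index.


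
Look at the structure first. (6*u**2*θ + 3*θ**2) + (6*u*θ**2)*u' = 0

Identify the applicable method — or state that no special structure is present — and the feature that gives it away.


Technique: the exact-equation method — check exactness first: here it holds (6*u**2*θ + 3*θ**2, 6*u*θ**2 have matching cross partials), so no integrating factor is needed.


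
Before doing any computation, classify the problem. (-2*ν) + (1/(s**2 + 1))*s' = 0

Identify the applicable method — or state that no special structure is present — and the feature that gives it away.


Technique: separation of variables — separating collects all s-dependence with the derivative and leaves all ν-dependence opposite: variables separate. The equation is exact as it stands too — a potential function exists — though separation reads the split structure directly.


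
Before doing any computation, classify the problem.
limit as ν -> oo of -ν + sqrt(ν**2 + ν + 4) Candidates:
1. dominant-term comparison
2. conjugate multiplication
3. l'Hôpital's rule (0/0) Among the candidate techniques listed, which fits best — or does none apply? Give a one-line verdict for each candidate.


Method: conjugate multiplication — turning the difference into a conjugate-rationalized ratio makes the limit readable.
- dominant-term comparison — no ranking of term growth rates resolves the limit here.
- conjugate multiplication: a fit — the right tool for this form.
- l'Hôpital's rule (0/0) — the expression is a difference driving to ∞ − ∞, not a 0/0 quotient — there is no ratio for the rule to differentiate.


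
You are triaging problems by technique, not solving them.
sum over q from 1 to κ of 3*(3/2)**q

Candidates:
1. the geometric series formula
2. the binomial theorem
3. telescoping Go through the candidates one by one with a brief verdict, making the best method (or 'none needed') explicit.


Method: the geometric series formula — the ratio of consecutive terms is the constant 3/2, independent of the index — a geometric sum.
- the geometric series formula: applicable, and directly so.
- the binomial theorem — the summand does not match any term pattern of an expanded binomial power.
- telescoping — the summand is not presented as a shifted difference — a telescoping rewrite may exist, but the displayed structure does not offer one.


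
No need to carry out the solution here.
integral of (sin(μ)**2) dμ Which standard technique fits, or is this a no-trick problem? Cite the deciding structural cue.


Technique: a trigonometric identity — even powers like sin(μ)**2 never integrate directly; the half-angle identity lowers the degree first.


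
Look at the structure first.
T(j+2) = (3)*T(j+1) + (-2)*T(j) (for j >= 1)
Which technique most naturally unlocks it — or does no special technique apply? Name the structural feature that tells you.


Technique: the characteristic-root method — shift-invariance with fixed coefficients calls for exponential trials; the characteristic polynomial finds every r^j.
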